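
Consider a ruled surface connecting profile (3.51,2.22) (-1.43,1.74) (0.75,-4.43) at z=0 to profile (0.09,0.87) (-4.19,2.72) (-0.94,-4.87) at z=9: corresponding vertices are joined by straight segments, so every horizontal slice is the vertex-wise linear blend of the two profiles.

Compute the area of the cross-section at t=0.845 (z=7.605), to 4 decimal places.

Cross-section at t=0.845: each vertex is (1-t)·p0[i] + t·p1[i].
  v1: (1-0.845)·(3.51,2.22) + 0.845·(0.09,0.87) = (0.6201,1.0793)
  v2: (1-0.845)·(-1.43,1.74) + 0.845·(-4.19,2.72) = (-3.7622,2.5681)
  v3: (1-0.845)·(0.75,-4.43) + 0.845·(-0.94,-4.87) = (-0.6780,-4.8018)
Shoelace sum Σ(x_i·y_{i+1} − x_{i+1}·y_i):
  i=1: 0.6201·2.5681 − -3.7622·1.0793 = +5.6528 (running +5.6528)
  i=2: -3.7622·-4.8018 − -0.6780·2.5681 = +19.8066 (running +25.4595)
  i=3: -0.6780·1.0793 − 0.6201·-4.8018 = +2.2458 (running +27.7053)
Area = |Σ|/2 = |27.7053|/2 = 13.8526

Area at t=0.845: 13.8526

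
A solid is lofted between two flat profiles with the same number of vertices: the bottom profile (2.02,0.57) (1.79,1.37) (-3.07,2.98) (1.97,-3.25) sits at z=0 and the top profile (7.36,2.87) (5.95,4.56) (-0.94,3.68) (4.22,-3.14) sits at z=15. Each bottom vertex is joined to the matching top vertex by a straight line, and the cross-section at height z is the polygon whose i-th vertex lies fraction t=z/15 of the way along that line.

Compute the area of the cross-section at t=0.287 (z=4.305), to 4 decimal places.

Area at t=0.287: 16.9020

Cross-section at t=0.287: each vertex is (1-t)·p0[i] + t·p1[i].
  v1: (1-0.287)·(2.02,0.57) + 0.287·(7.36,2.87) = (3.5526,1.2301)
  v2: (1-0.287)·(1.79,1.37) + 0.287·(5.95,4.56) = (2.9839,2.2855)
  v3: (1-0.287)·(-3.07,2.98) + 0.287·(-0.94,3.68) = (-2.4587,3.1809)
  v4: (1-0.287)·(1.97,-3.25) + 0.287·(4.22,-3.14) = (2.6158,-3.2184)
Shoelace sum Σ(x_i·y_{i+1} − x_{i+1}·y_i):
  i=1: 3.5526·2.2855 − 2.9839·1.2301 = +4.4490 (running +4.4490)
  i=2: 2.9839·3.1809 − -2.4587·2.2855 = +15.1110 (running +19.5600)
  i=3: -2.4587·-3.2184 − 2.6158·3.1809 = -0.4073 (running +19.1527)
  i=4: 2.6158·1.2301 − 3.5526·-3.2184 = +14.6514 (running +33.8040)
Area = |Σ|/2 = |33.8040|/2 = 16.9020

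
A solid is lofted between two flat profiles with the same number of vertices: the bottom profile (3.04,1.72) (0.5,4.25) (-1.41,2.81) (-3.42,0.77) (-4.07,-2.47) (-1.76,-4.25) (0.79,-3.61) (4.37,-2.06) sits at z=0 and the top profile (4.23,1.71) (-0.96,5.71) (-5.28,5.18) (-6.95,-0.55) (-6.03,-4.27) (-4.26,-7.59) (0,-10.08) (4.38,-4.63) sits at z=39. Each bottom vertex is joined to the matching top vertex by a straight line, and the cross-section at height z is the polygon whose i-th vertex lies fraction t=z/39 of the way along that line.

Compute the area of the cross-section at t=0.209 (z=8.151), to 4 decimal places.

Cross-section at t=0.209: each vertex is (1-t)·p0[i] + t·p1[i].
  v1: (1-0.209)·(3.04,1.72) + 0.209·(4.23,1.71) = (3.2887,1.7179)
  v2: (1-0.209)·(0.5,4.25) + 0.209·(-0.96,5.71) = (0.1949,4.5551)
  v3: (1-0.209)·(-1.41,2.81) + 0.209·(-5.28,5.18) = (-2.2188,3.3053)
  v4: (1-0.209)·(-3.42,0.77) + 0.209·(-6.95,-0.55) = (-4.1578,0.4941)
  v5: (1-0.209)·(-4.07,-2.47) + 0.209·(-6.03,-4.27) = (-4.4796,-2.8462)
  v6: (1-0.209)·(-1.76,-4.25) + 0.209·(-4.26,-7.59) = (-2.2825,-4.9481)
  v7: (1-0.209)·(0.79,-3.61) + 0.209·(0,-10.08) = (0.6249,-4.9622)
  v8: (1-0.209)·(4.37,-2.06) + 0.209·(4.38,-4.63) = (4.3721,-2.5971)
Shoelace sum Σ(x_i·y_{i+1} − x_{i+1}·y_i):
  i=1: 3.2887·4.5551 − 0.1949·1.7179 = +14.6458 (running +14.6458)
  i=2: 0.1949·3.3053 − -2.2188·4.5551 = +10.7512 (running +25.3969)
  i=3: -2.2188·0.4941 − -4.1578·3.3053 = +12.6464 (running +38.0434)
  i=4: -4.1578·-2.8462 − -4.4796·0.4941 = +14.0473 (running +52.0907)
  i=5: -4.4796·-4.9481 − -2.2825·-2.8462 = +15.6691 (running +67.7598)
  i=6: -2.2825·-4.9622 − 0.6249·-4.9481 = +14.4183 (running +82.1781)
  i=7: 0.6249·-2.5971 − 4.3721·-4.9622 = +20.0724 (running +102.2505)
  i=8: 4.3721·1.7179 − 3.2887·-2.5971 = +16.0521 (running +118.3025)
Area = |Σ|/2 = |118.3025|/2 = 59.1513

Area at t=0.209: 59.1513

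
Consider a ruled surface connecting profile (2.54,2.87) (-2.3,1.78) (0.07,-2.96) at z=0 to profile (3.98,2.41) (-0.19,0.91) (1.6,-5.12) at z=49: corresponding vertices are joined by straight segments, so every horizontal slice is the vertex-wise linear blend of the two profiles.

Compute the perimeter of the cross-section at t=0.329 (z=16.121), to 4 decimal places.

Cross-section at t=0.329: each vertex is (1-t)·p0[i] + t·p1[i].
  v1: (1-0.329)·(2.54,2.87) + 0.329·(3.98,2.41) = (3.0138,2.7187)
  v2: (1-0.329)·(-2.3,1.78) + 0.329·(-0.19,0.91) = (-1.6058,1.4938)
  v3: (1-0.329)·(0.07,-2.96) + 0.329·(1.6,-5.12) = (0.5734,-3.6706)
Perimeter = Σ |v_{i+1} − v_i|:
  edge 1→2: √(-4.6196² + -1.2249²) = 4.7792 (running 4.7792)
  edge 2→3: √(2.1792² + -5.1644²) = 5.6054 (running 10.3846)
  edge 3→1: √(2.4404² + 6.3893²) = 6.8395 (running 17.2240)
Perimeter = 17.2240

Perimeter at t=0.329: 17.2240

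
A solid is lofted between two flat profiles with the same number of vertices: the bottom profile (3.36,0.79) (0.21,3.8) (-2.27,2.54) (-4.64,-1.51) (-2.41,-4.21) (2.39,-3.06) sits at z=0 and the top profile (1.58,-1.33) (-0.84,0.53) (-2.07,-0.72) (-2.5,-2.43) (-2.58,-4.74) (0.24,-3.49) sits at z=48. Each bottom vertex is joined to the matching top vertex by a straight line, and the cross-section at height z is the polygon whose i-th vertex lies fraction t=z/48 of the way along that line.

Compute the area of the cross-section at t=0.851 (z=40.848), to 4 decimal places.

Area at t=0.851: 16.0163

Cross-section at t=0.851: each vertex is (1-t)·p0[i] + t·p1[i].
  v1: (1-0.851)·(3.36,0.79) + 0.851·(1.58,-1.33) = (1.8452,-1.0141)
  v2: (1-0.851)·(0.21,3.8) + 0.851·(-0.84,0.53) = (-0.6835,1.0172)
  v3: (1-0.851)·(-2.27,2.54) + 0.851·(-2.07,-0.72) = (-2.0998,-0.2343)
  v4: (1-0.851)·(-4.64,-1.51) + 0.851·(-2.5,-2.43) = (-2.8189,-2.2929)
  v5: (1-0.851)·(-2.41,-4.21) + 0.851·(-2.58,-4.74) = (-2.5547,-4.6610)
  v6: (1-0.851)·(2.39,-3.06) + 0.851·(0.24,-3.49) = (0.5604,-3.4259)
Shoelace sum Σ(x_i·y_{i+1} − x_{i+1}·y_i):
  i=1: 1.8452·1.0172 − -0.6835·-1.0141 = +1.1838 (running +1.1838)
  i=2: -0.6835·-0.2343 − -2.0998·1.0172 = +2.2961 (running +3.4799)
  i=3: -2.0998·-2.2929 − -2.8189·-0.2343 = +4.1543 (running +7.6342)
  i=4: -2.8189·-4.6610 − -2.5547·-2.2929 = +7.2811 (running +14.9154)
  i=5: -2.5547·-3.4259 − 0.5604·-4.6610 = +11.3639 (running +26.2793)
  i=6: 0.5604·-1.0141 − 1.8452·-3.4259 = +5.7533 (running +32.0326)
Area = |Σ|/2 = |32.0326|/2 = 16.0163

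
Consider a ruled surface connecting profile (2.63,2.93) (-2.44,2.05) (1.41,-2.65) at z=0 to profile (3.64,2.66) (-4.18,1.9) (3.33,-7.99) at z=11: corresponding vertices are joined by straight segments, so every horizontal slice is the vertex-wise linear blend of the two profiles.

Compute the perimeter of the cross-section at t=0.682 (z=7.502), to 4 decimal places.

Perimeter at t=0.682: 26.4490

Cross-section at t=0.682: each vertex is (1-t)·p0[i] + t·p1[i].
  v1: (1-0.682)·(2.63,2.93) + 0.682·(3.64,2.66) = (3.3188,2.7459)
  v2: (1-0.682)·(-2.44,2.05) + 0.682·(-4.18,1.9) = (-3.6267,1.9477)
  v3: (1-0.682)·(1.41,-2.65) + 0.682·(3.33,-7.99) = (2.7194,-6.2919)
Perimeter = Σ |v_{i+1} − v_i|:
  edge 1→2: √(-6.9455² + -0.7982²) = 6.9912 (running 6.9912)
  edge 2→3: √(6.3461² + -8.2396²) = 10.4002 (running 17.3914)
  edge 3→1: √(0.5994² + 9.0377²) = 9.0576 (running 26.4490)
Perimeter = 26.4490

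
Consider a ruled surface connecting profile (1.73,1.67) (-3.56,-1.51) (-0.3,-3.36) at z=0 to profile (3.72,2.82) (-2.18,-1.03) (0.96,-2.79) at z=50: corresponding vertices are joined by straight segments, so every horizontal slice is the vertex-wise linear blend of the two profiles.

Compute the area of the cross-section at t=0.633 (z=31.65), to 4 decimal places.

Cross-section at t=0.633: each vertex is (1-t)·p0[i] + t·p1[i].
  v1: (1-0.633)·(1.73,1.67) + 0.633·(3.72,2.82) = (2.9897,2.3979)
  v2: (1-0.633)·(-3.56,-1.51) + 0.633·(-2.18,-1.03) = (-2.6865,-1.2062)
  v3: (1-0.633)·(-0.3,-3.36) + 0.633·(0.96,-2.79) = (0.4976,-2.9992)
Shoelace sum Σ(x_i·y_{i+1} − x_{i+1}·y_i):
  i=1: 2.9897·-1.2062 − -2.6865·2.3979 = +2.8360 (running +2.8360)
  i=2: -2.6865·-2.9992 − 0.4976·-1.2062 = +8.6574 (running +11.4933)
  i=3: 0.4976·2.3979 − 2.9897·-2.9992 = +10.1598 (running +21.6531)
Area = |Σ|/2 = |21.6531|/2 = 10.8266

Area at t=0.633: 10.8266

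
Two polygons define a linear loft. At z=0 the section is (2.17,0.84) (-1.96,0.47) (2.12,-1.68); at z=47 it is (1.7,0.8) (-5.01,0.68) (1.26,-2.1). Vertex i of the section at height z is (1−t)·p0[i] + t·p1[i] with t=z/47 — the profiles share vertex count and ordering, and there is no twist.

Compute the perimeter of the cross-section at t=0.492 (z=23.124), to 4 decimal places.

Perimeter at t=0.492: 13.8369

Cross-section at t=0.492: each vertex is (1-t)·p0[i] + t·p1[i].
  v1: (1-0.492)·(2.17,0.84) + 0.492·(1.7,0.8) = (1.9388,0.8203)
  v2: (1-0.492)·(-1.96,0.47) + 0.492·(-5.01,0.68) = (-3.4606,0.5733)
  v3: (1-0.492)·(2.12,-1.68) + 0.492·(1.26,-2.1) = (1.6969,-1.8866)
Perimeter = Σ |v_{i+1} − v_i|:
  edge 1→2: √(-5.3994² + -0.2470²) = 5.4050 (running 5.4050)
  edge 2→3: √(5.1575² + -2.4600²) = 5.7141 (running 11.1191)
  edge 3→1: √(0.2419² + 2.7070²) = 2.7177 (running 13.8369)
Perimeter = 13.8369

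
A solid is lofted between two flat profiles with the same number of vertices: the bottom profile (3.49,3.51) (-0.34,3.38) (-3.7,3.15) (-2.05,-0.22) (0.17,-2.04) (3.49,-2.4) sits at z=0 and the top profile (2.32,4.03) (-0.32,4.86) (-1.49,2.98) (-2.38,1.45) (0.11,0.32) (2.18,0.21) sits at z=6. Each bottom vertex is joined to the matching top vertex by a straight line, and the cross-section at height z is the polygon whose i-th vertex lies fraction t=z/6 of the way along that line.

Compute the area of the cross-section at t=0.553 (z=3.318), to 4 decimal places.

Area at t=0.553: 22.1654

Cross-section at t=0.553: each vertex is (1-t)·p0[i] + t·p1[i].
  v1: (1-0.553)·(3.49,3.51) + 0.553·(2.32,4.03) = (2.8430,3.7976)
  v2: (1-0.553)·(-0.34,3.38) + 0.553·(-0.32,4.86) = (-0.3289,4.1984)
  v3: (1-0.553)·(-3.7,3.15) + 0.553·(-1.49,2.98) = (-2.4779,3.0560)
  v4: (1-0.553)·(-2.05,-0.22) + 0.553·(-2.38,1.45) = (-2.2325,0.7035)
  v5: (1-0.553)·(0.17,-2.04) + 0.553·(0.11,0.32) = (0.1368,-0.7349)
  v6: (1-0.553)·(3.49,-2.4) + 0.553·(2.18,0.21) = (2.7656,-0.9567)
Shoelace sum Σ(x_i·y_{i+1} − x_{i+1}·y_i):
  i=1: 2.8430·4.1984 − -0.3289·3.7976 = +13.1853 (running +13.1853)
  i=2: -0.3289·3.0560 − -2.4779·4.1984 = +9.3980 (running +22.5832)
  i=3: -2.4779·0.7035 − -2.2325·3.0560 = +5.0793 (running +27.6625)
  i=4: -2.2325·-0.7349 − 0.1368·0.7035 = +1.5444 (running +29.2070)
  i=5: 0.1368·-0.9567 − 2.7656·-0.7349 = +1.9016 (running +31.1085)
  i=6: 2.7656·3.7976 − 2.8430·-0.9567 = +13.2222 (running +44.3308)
Area = |Σ|/2 = |44.3308|/2 = 22.1654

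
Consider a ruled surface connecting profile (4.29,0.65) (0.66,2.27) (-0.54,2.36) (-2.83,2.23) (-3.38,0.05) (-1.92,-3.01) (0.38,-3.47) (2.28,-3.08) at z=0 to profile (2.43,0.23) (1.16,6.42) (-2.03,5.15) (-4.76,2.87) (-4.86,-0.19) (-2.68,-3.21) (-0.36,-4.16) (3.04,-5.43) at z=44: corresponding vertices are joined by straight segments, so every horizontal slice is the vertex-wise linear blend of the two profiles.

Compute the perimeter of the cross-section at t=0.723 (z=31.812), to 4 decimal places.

Perimeter at t=0.723: 28.2959

Cross-section at t=0.723: each vertex is (1-t)·p0[i] + t·p1[i].
  v1: (1-0.723)·(4.29,0.65) + 0.723·(2.43,0.23) = (2.9452,0.3463)
  v2: (1-0.723)·(0.66,2.27) + 0.723·(1.16,6.42) = (1.0215,5.2705)
  v3: (1-0.723)·(-0.54,2.36) + 0.723·(-2.03,5.15) = (-1.6173,4.3772)
  v4: (1-0.723)·(-2.83,2.23) + 0.723·(-4.76,2.87) = (-4.2254,2.6927)
  v5: (1-0.723)·(-3.38,0.05) + 0.723·(-4.86,-0.19) = (-4.4500,-0.1235)
  v6: (1-0.723)·(-1.92,-3.01) + 0.723·(-2.68,-3.21) = (-2.4695,-3.1546)
  v7: (1-0.723)·(0.38,-3.47) + 0.723·(-0.36,-4.16) = (-0.1550,-3.9689)
  v8: (1-0.723)·(2.28,-3.08) + 0.723·(3.04,-5.43) = (2.8295,-4.7790)
Perimeter = Σ |v_{i+1} − v_i|:
  edge 1→2: √(-1.9237² + 4.9241²) = 5.2865 (running 5.2865)
  edge 2→3: √(-2.6388² + -0.8933²) = 2.7859 (running 8.0724)
  edge 3→4: √(-2.6081² + -1.6845²) = 3.1048 (running 11.1772)
  edge 4→5: √(-0.2247² + -2.8162²) = 2.8252 (running 14.0024)
  edge 5→6: √(1.9806² + -3.0311²) = 3.6208 (running 17.6232)
  edge 6→7: √(2.3145² + -0.8143²) = 2.4535 (running 20.0767)
  edge 7→8: √(2.9845² + -0.8102²) = 3.0925 (running 23.1692)
  edge 8→1: √(0.1157² + 5.1254²) = 5.1267 (running 28.2959)
Perimeter = 28.2959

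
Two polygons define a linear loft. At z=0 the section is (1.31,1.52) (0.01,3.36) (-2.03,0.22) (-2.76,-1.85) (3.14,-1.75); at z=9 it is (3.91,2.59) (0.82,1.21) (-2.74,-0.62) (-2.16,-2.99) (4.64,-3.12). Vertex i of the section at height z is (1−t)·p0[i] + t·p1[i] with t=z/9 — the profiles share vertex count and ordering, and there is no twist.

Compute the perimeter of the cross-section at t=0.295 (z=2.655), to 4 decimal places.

Cross-section at t=0.295: each vertex is (1-t)·p0[i] + t·p1[i].
  v1: (1-0.295)·(1.31,1.52) + 0.295·(3.91,2.59) = (2.0770,1.8357)
  v2: (1-0.295)·(0.01,3.36) + 0.295·(0.82,1.21) = (0.2489,2.7258)
  v3: (1-0.295)·(-2.03,0.22) + 0.295·(-2.74,-0.62) = (-2.2394,-0.0278)
  v4: (1-0.295)·(-2.76,-1.85) + 0.295·(-2.16,-2.99) = (-2.5830,-2.1863)
  v5: (1-0.295)·(3.14,-1.75) + 0.295·(4.64,-3.12) = (3.5825,-2.1542)
Perimeter = Σ |v_{i+1} − v_i|:
  edge 1→2: √(-1.8280² + 0.8901²) = 2.0332 (running 2.0332)
  edge 2→3: √(-2.4884² + -2.7536²) = 3.7114 (running 5.7446)
  edge 3→4: √(-0.3436² + -2.1585²) = 2.1857 (running 7.9303)
  edge 4→5: √(6.1655² + 0.0322²) = 6.1656 (running 14.0958)
  edge 5→1: √(-1.5055² + 3.9898²) = 4.2644 (running 18.3602)
Perimeter = 18.3602

Perimeter at t=0.295: 18.3602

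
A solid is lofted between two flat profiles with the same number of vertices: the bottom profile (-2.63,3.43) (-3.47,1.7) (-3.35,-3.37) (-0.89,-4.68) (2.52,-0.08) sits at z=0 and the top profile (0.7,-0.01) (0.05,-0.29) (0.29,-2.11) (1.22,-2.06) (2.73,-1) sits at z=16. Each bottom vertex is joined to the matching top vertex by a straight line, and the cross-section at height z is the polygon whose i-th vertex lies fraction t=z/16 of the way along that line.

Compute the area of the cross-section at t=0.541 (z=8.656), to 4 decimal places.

Cross-section at t=0.541: each vertex is (1-t)·p0[i] + t·p1[i].
  v1: (1-0.541)·(-2.63,3.43) + 0.541·(0.7,-0.01) = (-0.8285,1.5690)
  v2: (1-0.541)·(-3.47,1.7) + 0.541·(0.05,-0.29) = (-1.5657,0.6234)
  v3: (1-0.541)·(-3.35,-3.37) + 0.541·(0.29,-2.11) = (-1.3808,-2.6883)
  v4: (1-0.541)·(-0.89,-4.68) + 0.541·(1.22,-2.06) = (0.2515,-3.2626)
  v5: (1-0.541)·(2.52,-0.08) + 0.541·(2.73,-1) = (2.6336,-0.5777)
Shoelace sum Σ(x_i·y_{i+1} − x_{i+1}·y_i):
  i=1: -0.8285·0.6234 − -1.5657·1.5690 = +1.9400 (running +1.9400)
  i=2: -1.5657·-2.6883 − -1.3808·0.6234 = +5.0699 (running +7.0099)
  i=3: -1.3808·-3.2626 − 0.2515·-2.6883 = +5.1810 (running +12.1909)
  i=4: 0.2515·-0.5777 − 2.6336·-3.2626 = +8.4471 (running +20.6379)
  i=5: 2.6336·1.5690 − -0.8285·-0.5777 = +3.6534 (running +24.2913)
Area = |Σ|/2 = |24.2913|/2 = 12.1457

Area at t=0.541: 12.1457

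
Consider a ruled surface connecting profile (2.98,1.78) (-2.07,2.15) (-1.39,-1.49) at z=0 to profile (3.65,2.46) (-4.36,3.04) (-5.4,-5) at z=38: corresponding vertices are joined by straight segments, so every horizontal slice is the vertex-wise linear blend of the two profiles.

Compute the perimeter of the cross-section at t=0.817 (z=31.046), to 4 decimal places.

Cross-section at t=0.817: each vertex is (1-t)·p0[i] + t·p1[i].
  v1: (1-0.817)·(2.98,1.78) + 0.817·(3.65,2.46) = (3.5274,2.3356)
  v2: (1-0.817)·(-2.07,2.15) + 0.817·(-4.36,3.04) = (-3.9409,2.8771)
  v3: (1-0.817)·(-1.39,-1.49) + 0.817·(-5.4,-5) = (-4.6662,-4.3577)
Perimeter = Σ |v_{i+1} − v_i|:
  edge 1→2: √(-7.4683² + 0.5416²) = 7.4879 (running 7.4879)
  edge 2→3: √(-0.7252² + -7.2348²) = 7.2711 (running 14.7590)
  edge 3→1: √(8.1936² + 6.6932²) = 10.5799 (running 25.3389)
Perimeter = 25.3389

Perimeter at t=0.817: 25.3389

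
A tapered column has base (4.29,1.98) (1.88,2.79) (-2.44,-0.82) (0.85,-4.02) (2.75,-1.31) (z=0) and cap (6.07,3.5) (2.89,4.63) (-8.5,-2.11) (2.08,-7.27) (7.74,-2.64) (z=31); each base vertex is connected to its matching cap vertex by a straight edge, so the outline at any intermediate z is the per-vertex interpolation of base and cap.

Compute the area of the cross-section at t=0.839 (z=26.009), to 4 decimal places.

Area at t=0.839: 88.3977

Cross-section at t=0.839: each vertex is (1-t)·p0[i] + t·p1[i].
  v1: (1-0.839)·(4.29,1.98) + 0.839·(6.07,3.5) = (5.7834,3.2553)
  v2: (1-0.839)·(1.88,2.79) + 0.839·(2.89,4.63) = (2.7274,4.3338)
  v3: (1-0.839)·(-2.44,-0.82) + 0.839·(-8.5,-2.11) = (-7.5243,-1.9023)
  v4: (1-0.839)·(0.85,-4.02) + 0.839·(2.08,-7.27) = (1.8820,-6.7467)
  v5: (1-0.839)·(2.75,-1.31) + 0.839·(7.74,-2.64) = (6.9366,-2.4259)
Shoelace sum Σ(x_i·y_{i+1} − x_{i+1}·y_i):
  i=1: 5.7834·4.3338 − 2.7274·3.2553 = +16.1855 (running +16.1855)
  i=2: 2.7274·-1.9023 − -7.5243·4.3338 = +27.4203 (running +43.6059)
  i=3: -7.5243·-6.7467 − 1.8820·-1.9023 = +54.3449 (running +97.9508)
  i=4: 1.8820·-2.4259 − 6.9366·-6.7467 = +42.2342 (running +140.1850)
  i=5: 6.9366·3.2553 − 5.7834·-2.4259 = +36.6104 (running +176.7954)
Area = |Σ|/2 = |176.7954|/2 = 88.3977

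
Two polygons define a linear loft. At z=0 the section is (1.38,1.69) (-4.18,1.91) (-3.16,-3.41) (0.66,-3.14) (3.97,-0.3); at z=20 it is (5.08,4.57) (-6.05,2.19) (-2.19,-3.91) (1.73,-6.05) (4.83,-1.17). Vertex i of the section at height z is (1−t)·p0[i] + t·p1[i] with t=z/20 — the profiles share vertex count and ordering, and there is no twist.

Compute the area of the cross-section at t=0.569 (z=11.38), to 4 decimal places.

Area at t=0.569: 52.3133

Cross-section at t=0.569: each vertex is (1-t)·p0[i] + t·p1[i].
  v1: (1-0.569)·(1.38,1.69) + 0.569·(5.08,4.57) = (3.4853,3.3287)
  v2: (1-0.569)·(-4.18,1.91) + 0.569·(-6.05,2.19) = (-5.2440,2.0693)
  v3: (1-0.569)·(-3.16,-3.41) + 0.569·(-2.19,-3.91) = (-2.6081,-3.6945)
  v4: (1-0.569)·(0.66,-3.14) + 0.569·(1.73,-6.05) = (1.2688,-4.7958)
  v5: (1-0.569)·(3.97,-0.3) + 0.569·(4.83,-1.17) = (4.4593,-0.7950)
Shoelace sum Σ(x_i·y_{i+1} − x_{i+1}·y_i):
  i=1: 3.4853·2.0693 − -5.2440·3.3287 = +24.6681 (running +24.6681)
  i=2: -5.2440·-3.6945 − -2.6081·2.0693 = +24.7710 (running +49.4391)
  i=3: -2.6081·-4.7958 − 1.2688·-3.6945 = +17.1954 (running +66.6346)
  i=4: 1.2688·-0.7950 − 4.4593·-4.7958 = +20.3773 (running +87.0119)
  i=5: 4.4593·3.3287 − 3.4853·-0.7950 = +17.6148 (running +104.6267)
Area = |Σ|/2 = |104.6267|/2 = 52.3133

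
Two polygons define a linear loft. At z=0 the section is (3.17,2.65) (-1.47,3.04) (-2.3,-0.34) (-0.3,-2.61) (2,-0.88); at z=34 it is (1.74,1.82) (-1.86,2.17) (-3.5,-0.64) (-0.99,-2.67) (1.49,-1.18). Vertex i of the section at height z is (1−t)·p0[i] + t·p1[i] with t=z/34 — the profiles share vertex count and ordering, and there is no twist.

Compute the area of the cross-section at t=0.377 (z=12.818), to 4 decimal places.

Area at t=0.377: 19.1282

Cross-section at t=0.377: each vertex is (1-t)·p0[i] + t·p1[i].
  v1: (1-0.377)·(3.17,2.65) + 0.377·(1.74,1.82) = (2.6309,2.3371)
  v2: (1-0.377)·(-1.47,3.04) + 0.377·(-1.86,2.17) = (-1.6170,2.7120)
  v3: (1-0.377)·(-2.3,-0.34) + 0.377·(-3.5,-0.64) = (-2.7524,-0.4531)
  v4: (1-0.377)·(-0.3,-2.61) + 0.377·(-0.99,-2.67) = (-0.5601,-2.6326)
  v5: (1-0.377)·(2,-0.88) + 0.377·(1.49,-1.18) = (1.8077,-0.9931)
Shoelace sum Σ(x_i·y_{i+1} − x_{i+1}·y_i):
  i=1: 2.6309·2.7120 − -1.6170·2.3371 = +10.9141 (running +10.9141)
  i=2: -1.6170·-0.4531 − -2.7524·2.7120 = +8.1972 (running +19.1114)
  i=3: -2.7524·-2.6326 − -0.5601·-0.4531 = +6.9922 (running +26.1036)
  i=4: -0.5601·-0.9931 − 1.8077·-2.6326 = +5.3153 (running +31.4189)
  i=5: 1.8077·2.3371 − 2.6309·-0.9931 = +6.8376 (running +38.2565)
Area = |Σ|/2 = |38.2565|/2 = 19.1282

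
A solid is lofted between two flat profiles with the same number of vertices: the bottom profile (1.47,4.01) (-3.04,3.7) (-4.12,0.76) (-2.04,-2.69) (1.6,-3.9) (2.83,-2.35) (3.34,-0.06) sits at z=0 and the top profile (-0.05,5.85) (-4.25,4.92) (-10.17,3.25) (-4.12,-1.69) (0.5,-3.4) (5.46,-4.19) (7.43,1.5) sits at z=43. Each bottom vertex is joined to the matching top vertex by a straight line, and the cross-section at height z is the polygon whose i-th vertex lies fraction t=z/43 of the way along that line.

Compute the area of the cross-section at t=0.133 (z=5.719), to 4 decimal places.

Cross-section at t=0.133: each vertex is (1-t)·p0[i] + t·p1[i].
  v1: (1-0.133)·(1.47,4.01) + 0.133·(-0.05,5.85) = (1.2678,4.2547)
  v2: (1-0.133)·(-3.04,3.7) + 0.133·(-4.25,4.92) = (-3.2009,3.8623)
  v3: (1-0.133)·(-4.12,0.76) + 0.133·(-10.17,3.25) = (-4.9246,1.0912)
  v4: (1-0.133)·(-2.04,-2.69) + 0.133·(-4.12,-1.69) = (-2.3166,-2.5570)
  v5: (1-0.133)·(1.6,-3.9) + 0.133·(0.5,-3.4) = (1.4537,-3.8335)
  v6: (1-0.133)·(2.83,-2.35) + 0.133·(5.46,-4.19) = (3.1798,-2.5947)
  v7: (1-0.133)·(3.34,-0.06) + 0.133·(7.43,1.5) = (3.8840,0.1475)
Shoelace sum Σ(x_i·y_{i+1} − x_{i+1}·y_i):
  i=1: 1.2678·3.8623 − -3.2009·4.2547 = +18.5158 (running +18.5158)
  i=2: -3.2009·1.0912 − -4.9246·3.8623 = +15.5275 (running +34.0433)
  i=3: -4.9246·-2.5570 − -2.3166·1.0912 = +15.1202 (running +49.1635)
  i=4: -2.3166·-3.8335 − 1.4537·-2.5570 = +12.5980 (running +61.7614)
  i=5: 1.4537·-2.5947 − 3.1798·-3.8335 = +8.4178 (running +70.1792)
  i=6: 3.1798·0.1475 − 3.8840·-2.5947 = +10.5468 (running +80.7260)
  i=7: 3.8840·4.2547 − 1.2678·0.1475 = +16.3382 (running +97.0642)
Area = |Σ|/2 = |97.0642|/2 = 48.5321

Area at t=0.133: 48.5321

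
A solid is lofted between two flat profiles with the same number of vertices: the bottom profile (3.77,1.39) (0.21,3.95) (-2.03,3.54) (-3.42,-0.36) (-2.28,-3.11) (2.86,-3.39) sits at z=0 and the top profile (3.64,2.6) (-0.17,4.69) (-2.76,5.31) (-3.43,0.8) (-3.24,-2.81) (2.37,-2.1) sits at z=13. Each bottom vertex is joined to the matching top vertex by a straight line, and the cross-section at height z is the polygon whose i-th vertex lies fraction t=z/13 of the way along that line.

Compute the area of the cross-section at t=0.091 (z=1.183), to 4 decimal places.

Area at t=0.091: 39.9964

Cross-section at t=0.091: each vertex is (1-t)·p0[i] + t·p1[i].
  v1: (1-0.091)·(3.77,1.39) + 0.091·(3.64,2.6) = (3.7582,1.5001)
  v2: (1-0.091)·(0.21,3.95) + 0.091·(-0.17,4.69) = (0.1754,4.0173)
  v3: (1-0.091)·(-2.03,3.54) + 0.091·(-2.76,5.31) = (-2.0964,3.7011)
  v4: (1-0.091)·(-3.42,-0.36) + 0.091·(-3.43,0.8) = (-3.4209,-0.2544)
  v5: (1-0.091)·(-2.28,-3.11) + 0.091·(-3.24,-2.81) = (-2.3674,-3.0827)
  v6: (1-0.091)·(2.86,-3.39) + 0.091·(2.37,-2.1) = (2.8154,-3.2726)
Shoelace sum Σ(x_i·y_{i+1} − x_{i+1}·y_i):
  i=1: 3.7582·4.0173 − 0.1754·1.5001 = +14.8347 (running +14.8347)
  i=2: 0.1754·3.7011 − -2.0964·4.0173 = +9.0713 (running +23.9060)
  i=3: -2.0964·-0.2544 − -3.4209·3.7011 = +13.1944 (running +37.1005)
  i=4: -3.4209·-3.0827 − -2.3674·-0.2544 = +9.9433 (running +47.0437)
  i=5: -2.3674·-3.2726 − 2.8154·-3.0827 = +16.4265 (running +63.4703)
  i=6: 2.8154·1.5001 − 3.7582·-3.2726 = +16.5224 (running +79.9927)
Area = |Σ|/2 = |79.9927|/2 = 39.9964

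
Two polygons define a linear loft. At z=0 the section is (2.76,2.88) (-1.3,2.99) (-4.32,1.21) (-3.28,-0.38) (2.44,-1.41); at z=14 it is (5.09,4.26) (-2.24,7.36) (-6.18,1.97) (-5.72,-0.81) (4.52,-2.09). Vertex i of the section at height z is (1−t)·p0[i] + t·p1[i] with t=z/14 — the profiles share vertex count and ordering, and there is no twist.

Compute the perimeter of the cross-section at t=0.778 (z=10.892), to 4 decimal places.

Perimeter at t=0.778: 30.7724

Cross-section at t=0.778: each vertex is (1-t)·p0[i] + t·p1[i].
  v1: (1-0.778)·(2.76,2.88) + 0.778·(5.09,4.26) = (4.5727,3.9536)
  v2: (1-0.778)·(-1.3,2.99) + 0.778·(-2.24,7.36) = (-2.0313,6.3899)
  v3: (1-0.778)·(-4.32,1.21) + 0.778·(-6.18,1.97) = (-5.7671,1.8013)
  v4: (1-0.778)·(-3.28,-0.38) + 0.778·(-5.72,-0.81) = (-5.1783,-0.7145)
  v5: (1-0.778)·(2.44,-1.41) + 0.778·(4.52,-2.09) = (4.0582,-1.9390)
Perimeter = Σ |v_{i+1} − v_i|:
  edge 1→2: √(-6.6041² + 2.4362²) = 7.0391 (running 7.0391)
  edge 2→3: √(-3.7358² + -4.5886²) = 5.9170 (running 12.9561)
  edge 3→4: √(0.5888² + -2.5158²) = 2.5838 (running 15.5399)
  edge 4→5: √(9.2366² + -1.2245²) = 9.3174 (running 24.8573)
  edge 5→1: √(0.5145² + 5.8927²) = 5.9151 (running 30.7724)
Perimeter = 30.7724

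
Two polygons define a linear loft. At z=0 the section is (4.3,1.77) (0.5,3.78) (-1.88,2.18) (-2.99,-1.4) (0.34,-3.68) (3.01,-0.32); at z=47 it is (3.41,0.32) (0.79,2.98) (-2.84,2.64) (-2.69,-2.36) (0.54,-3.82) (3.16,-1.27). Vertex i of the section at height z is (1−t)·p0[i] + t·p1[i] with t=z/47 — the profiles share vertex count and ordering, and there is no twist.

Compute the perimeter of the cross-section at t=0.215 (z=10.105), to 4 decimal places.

Cross-section at t=0.215: each vertex is (1-t)·p0[i] + t·p1[i].
  v1: (1-0.215)·(4.3,1.77) + 0.215·(3.41,0.32) = (4.1086,1.4583)
  v2: (1-0.215)·(0.5,3.78) + 0.215·(0.79,2.98) = (0.5624,3.6080)
  v3: (1-0.215)·(-1.88,2.18) + 0.215·(-2.84,2.64) = (-2.0864,2.2789)
  v4: (1-0.215)·(-2.99,-1.4) + 0.215·(-2.69,-2.36) = (-2.9255,-1.6064)
  v5: (1-0.215)·(0.34,-3.68) + 0.215·(0.54,-3.82) = (0.3830,-3.7101)
  v6: (1-0.215)·(3.01,-0.32) + 0.215·(3.16,-1.27) = (3.0423,-0.5243)
Perimeter = Σ |v_{i+1} − v_i|:
  edge 1→2: √(-3.5463² + 2.1497²) = 4.1470 (running 4.1470)
  edge 2→3: √(-2.6487² + -1.3291²) = 2.9635 (running 7.1105)
  edge 3→4: √(-0.8391² + -3.8853²) = 3.9749 (running 11.0854)
  edge 4→5: √(3.3085² + -2.1037²) = 3.9207 (running 15.0061)
  edge 5→6: √(2.6593² + 3.1859²) = 4.1498 (running 19.1559)
  edge 6→1: √(1.0664² + 1.9825²) = 2.2511 (running 21.4070)
Perimeter = 21.4070

Perimeter at t=0.215: 21.4070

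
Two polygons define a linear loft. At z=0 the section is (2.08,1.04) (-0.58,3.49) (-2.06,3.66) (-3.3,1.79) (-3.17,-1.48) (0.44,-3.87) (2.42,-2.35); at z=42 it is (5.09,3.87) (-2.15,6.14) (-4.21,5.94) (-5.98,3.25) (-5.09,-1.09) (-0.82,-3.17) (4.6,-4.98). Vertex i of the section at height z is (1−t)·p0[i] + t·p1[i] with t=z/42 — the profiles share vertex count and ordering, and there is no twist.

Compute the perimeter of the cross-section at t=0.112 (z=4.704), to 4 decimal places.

Perimeter at t=0.112: 22.3069

Cross-section at t=0.112: each vertex is (1-t)·p0[i] + t·p1[i].
  v1: (1-0.112)·(2.08,1.04) + 0.112·(5.09,3.87) = (2.4171,1.3570)
  v2: (1-0.112)·(-0.58,3.49) + 0.112·(-2.15,6.14) = (-0.7558,3.7868)
  v3: (1-0.112)·(-2.06,3.66) + 0.112·(-4.21,5.94) = (-2.3008,3.9154)
  v4: (1-0.112)·(-3.3,1.79) + 0.112·(-5.98,3.25) = (-3.6002,1.9535)
  v5: (1-0.112)·(-3.17,-1.48) + 0.112·(-5.09,-1.09) = (-3.3850,-1.4363)
  v6: (1-0.112)·(0.44,-3.87) + 0.112·(-0.82,-3.17) = (0.2989,-3.7916)
  v7: (1-0.112)·(2.42,-2.35) + 0.112·(4.6,-4.98) = (2.6642,-2.6446)
Perimeter = Σ |v_{i+1} − v_i|:
  edge 1→2: √(-3.1730² + 2.4298²) = 3.9965 (running 3.9965)
  edge 2→3: √(-1.5450² + 0.1286²) = 1.5503 (running 5.5468)
  edge 3→4: √(-1.2994² + -1.9618²) = 2.3531 (running 7.8999)
  edge 4→5: √(0.2151² + -3.3898²) = 3.3967 (running 11.2965)
  edge 5→6: √(3.6839² + -2.3553²) = 4.3725 (running 15.6690)
  edge 6→7: √(2.3653² + 1.1470²) = 2.6287 (running 18.2978)
  edge 7→1: √(-0.2470² + 4.0015²) = 4.0091 (running 22.3069)
Perimeter = 22.3069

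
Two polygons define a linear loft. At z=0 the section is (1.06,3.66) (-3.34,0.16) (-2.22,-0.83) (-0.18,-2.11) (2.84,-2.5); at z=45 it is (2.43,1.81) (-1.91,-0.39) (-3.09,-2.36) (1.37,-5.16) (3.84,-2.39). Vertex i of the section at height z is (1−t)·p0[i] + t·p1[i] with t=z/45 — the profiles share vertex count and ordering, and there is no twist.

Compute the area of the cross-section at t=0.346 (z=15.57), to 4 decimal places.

Area at t=0.346: 21.7034

Cross-section at t=0.346: each vertex is (1-t)·p0[i] + t·p1[i].
  v1: (1-0.346)·(1.06,3.66) + 0.346·(2.43,1.81) = (1.5340,3.0199)
  v2: (1-0.346)·(-3.34,0.16) + 0.346·(-1.91,-0.39) = (-2.8452,-0.0303)
  v3: (1-0.346)·(-2.22,-0.83) + 0.346·(-3.09,-2.36) = (-2.5210,-1.3594)
  v4: (1-0.346)·(-0.18,-2.11) + 0.346·(1.37,-5.16) = (0.3563,-3.1653)
  v5: (1-0.346)·(2.84,-2.5) + 0.346·(3.84,-2.39) = (3.1860,-2.4619)
Shoelace sum Σ(x_i·y_{i+1} − x_{i+1}·y_i):
  i=1: 1.5340·-0.0303 − -2.8452·3.0199 = +8.5458 (running +8.5458)
  i=2: -2.8452·-1.3594 − -2.5210·-0.0303 = +3.7913 (running +12.3371)
  i=3: -2.5210·-3.1653 − 0.3563·-1.3594 = +8.4641 (running +20.8013)
  i=4: 0.3563·-2.4619 − 3.1860·-3.1653 = +9.2075 (running +30.0087)
  i=5: 3.1860·3.0199 − 1.5340·-2.4619 = +13.3981 (running +43.4068)
Area = |Σ|/2 = |43.4068|/2 = 21.7034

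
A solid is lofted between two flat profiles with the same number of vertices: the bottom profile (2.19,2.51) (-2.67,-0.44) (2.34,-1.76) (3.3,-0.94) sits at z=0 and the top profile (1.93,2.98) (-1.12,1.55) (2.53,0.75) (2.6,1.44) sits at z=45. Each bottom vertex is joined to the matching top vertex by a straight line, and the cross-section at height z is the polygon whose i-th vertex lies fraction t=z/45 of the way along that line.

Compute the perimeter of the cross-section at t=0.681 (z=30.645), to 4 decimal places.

Perimeter at t=0.681: 11.4079

Cross-section at t=0.681: each vertex is (1-t)·p0[i] + t·p1[i].
  v1: (1-0.681)·(2.19,2.51) + 0.681·(1.93,2.98) = (2.0129,2.8301)
  v2: (1-0.681)·(-2.67,-0.44) + 0.681·(-1.12,1.55) = (-1.6145,0.9152)
  v3: (1-0.681)·(2.34,-1.76) + 0.681·(2.53,0.75) = (2.4694,-0.0507)
  v4: (1-0.681)·(3.3,-0.94) + 0.681·(2.6,1.44) = (2.8233,0.6808)
Perimeter = Σ |v_{i+1} − v_i|:
  edge 1→2: √(-3.6274² + -1.9149²) = 4.1018 (running 4.1018)
  edge 2→3: √(4.0838² + -0.9659²) = 4.1965 (running 8.2983)
  edge 3→4: √(0.3539² + 0.7315²) = 0.8126 (running 9.1109)
  edge 4→1: √(-0.8104² + 2.1493²) = 2.2970 (running 11.4079)
Perimeter = 11.4079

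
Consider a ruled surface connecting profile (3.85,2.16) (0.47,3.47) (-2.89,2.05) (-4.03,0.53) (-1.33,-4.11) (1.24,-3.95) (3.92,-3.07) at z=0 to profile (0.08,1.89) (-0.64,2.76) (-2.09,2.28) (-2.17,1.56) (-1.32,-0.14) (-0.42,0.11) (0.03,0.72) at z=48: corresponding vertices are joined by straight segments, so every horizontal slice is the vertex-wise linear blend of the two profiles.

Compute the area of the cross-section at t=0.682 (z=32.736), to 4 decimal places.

Cross-section at t=0.682: each vertex is (1-t)·p0[i] + t·p1[i].
  v1: (1-0.682)·(3.85,2.16) + 0.682·(0.08,1.89) = (1.2789,1.9759)
  v2: (1-0.682)·(0.47,3.47) + 0.682·(-0.64,2.76) = (-0.2870,2.9858)
  v3: (1-0.682)·(-2.89,2.05) + 0.682·(-2.09,2.28) = (-2.3444,2.2069)
  v4: (1-0.682)·(-4.03,0.53) + 0.682·(-2.17,1.56) = (-2.7615,1.2325)
  v5: (1-0.682)·(-1.33,-4.11) + 0.682·(-1.32,-0.14) = (-1.3232,-1.4025)
  v6: (1-0.682)·(1.24,-3.95) + 0.682·(-0.42,0.11) = (0.1079,-1.1811)
  v7: (1-0.682)·(3.92,-3.07) + 0.682·(0.03,0.72) = (1.2670,-0.4852)
Shoelace sum Σ(x_i·y_{i+1} − x_{i+1}·y_i):
  i=1: 1.2789·2.9858 − -0.2870·1.9759 = +4.3855 (running +4.3855)
  i=2: -0.2870·2.2069 − -2.3444·2.9858 = +6.3664 (running +10.7520)
  i=3: -2.3444·1.2325 − -2.7615·2.2069 = +3.2048 (running +13.9568)
  i=4: -2.7615·-1.4025 − -1.3232·1.2325 = +5.5036 (running +19.4604)
  i=5: -1.3232·-1.1811 − 0.1079·-1.4025 = +1.7141 (running +21.1745)
  i=6: 0.1079·-0.4852 − 1.2670·-1.1811 = +1.4441 (running +22.6186)
  i=7: 1.2670·1.9759 − 1.2789·-0.4852 = +3.1240 (running +25.7426)
Area = |Σ|/2 = |25.7426|/2 = 12.8713

Area at t=0.682: 12.8713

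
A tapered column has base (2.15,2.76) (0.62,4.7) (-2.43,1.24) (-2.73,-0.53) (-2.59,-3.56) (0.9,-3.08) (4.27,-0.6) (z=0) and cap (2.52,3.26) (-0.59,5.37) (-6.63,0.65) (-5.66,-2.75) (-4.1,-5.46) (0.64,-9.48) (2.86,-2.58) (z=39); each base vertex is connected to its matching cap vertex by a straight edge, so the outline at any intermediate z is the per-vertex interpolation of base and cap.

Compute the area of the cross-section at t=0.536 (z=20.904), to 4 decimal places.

Area at t=0.536: 61.6307

Cross-section at t=0.536: each vertex is (1-t)·p0[i] + t·p1[i].
  v1: (1-0.536)·(2.15,2.76) + 0.536·(2.52,3.26) = (2.3483,3.0280)
  v2: (1-0.536)·(0.62,4.7) + 0.536·(-0.59,5.37) = (-0.0286,5.0591)
  v3: (1-0.536)·(-2.43,1.24) + 0.536·(-6.63,0.65) = (-4.6812,0.9238)
  v4: (1-0.536)·(-2.73,-0.53) + 0.536·(-5.66,-2.75) = (-4.3005,-1.7199)
  v5: (1-0.536)·(-2.59,-3.56) + 0.536·(-4.1,-5.46) = (-3.3994,-4.5784)
  v6: (1-0.536)·(0.9,-3.08) + 0.536·(0.64,-9.48) = (0.7606,-6.5104)
  v7: (1-0.536)·(4.27,-0.6) + 0.536·(2.86,-2.58) = (3.5142,-1.6613)
Shoelace sum Σ(x_i·y_{i+1} − x_{i+1}·y_i):
  i=1: 2.3483·5.0591 − -0.0286·3.0280 = +11.9669 (running +11.9669)
  i=2: -0.0286·0.9238 − -4.6812·5.0591 = +23.6564 (running +35.6233)
  i=3: -4.6812·-1.7199 − -4.3005·0.9238 = +12.0239 (running +47.6472)
  i=4: -4.3005·-4.5784 − -3.3994·-1.7199 = +13.8427 (running +61.4899)
  i=5: -3.3994·-6.5104 − 0.7606·-4.5784 = +25.6137 (running +87.1036)
  i=6: 0.7606·-1.6613 − 3.5142·-6.5104 = +21.6155 (running +108.7191)
  i=7: 3.5142·3.0280 − 2.3483·-1.6613 = +14.5423 (running +123.2614)
Area = |Σ|/2 = |123.2614|/2 = 61.6307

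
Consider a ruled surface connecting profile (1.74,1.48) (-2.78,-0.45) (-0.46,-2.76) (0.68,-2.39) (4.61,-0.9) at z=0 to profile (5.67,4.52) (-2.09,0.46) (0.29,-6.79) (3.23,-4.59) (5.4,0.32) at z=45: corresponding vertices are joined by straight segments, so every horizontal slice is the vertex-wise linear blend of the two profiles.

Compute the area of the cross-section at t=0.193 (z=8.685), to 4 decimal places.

Area at t=0.193: 21.6124

Cross-section at t=0.193: each vertex is (1-t)·p0[i] + t·p1[i].
  v1: (1-0.193)·(1.74,1.48) + 0.193·(5.67,4.52) = (2.4985,2.0667)
  v2: (1-0.193)·(-2.78,-0.45) + 0.193·(-2.09,0.46) = (-2.6468,-0.2744)
  v3: (1-0.193)·(-0.46,-2.76) + 0.193·(0.29,-6.79) = (-0.3152,-3.5378)
  v4: (1-0.193)·(0.68,-2.39) + 0.193·(3.23,-4.59) = (1.1722,-2.8146)
  v5: (1-0.193)·(4.61,-0.9) + 0.193·(5.4,0.32) = (4.7625,-0.6645)
Shoelace sum Σ(x_i·y_{i+1} − x_{i+1}·y_i):
  i=1: 2.4985·-0.2744 − -2.6468·2.0667 = +4.7847 (running +4.7847)
  i=2: -2.6468·-3.5378 − -0.3152·-0.2744 = +9.2774 (running +14.0622)
  i=3: -0.3152·-2.8146 − 1.1722·-3.5378 = +5.0341 (running +19.0963)
  i=4: 1.1722·-0.6645 − 4.7625·-2.8146 = +12.6255 (running +31.7218)
  i=5: 4.7625·2.0667 − 2.4985·-0.6645 = +11.5030 (running +43.2248)
Area = |Σ|/2 = |43.2248|/2 = 21.6124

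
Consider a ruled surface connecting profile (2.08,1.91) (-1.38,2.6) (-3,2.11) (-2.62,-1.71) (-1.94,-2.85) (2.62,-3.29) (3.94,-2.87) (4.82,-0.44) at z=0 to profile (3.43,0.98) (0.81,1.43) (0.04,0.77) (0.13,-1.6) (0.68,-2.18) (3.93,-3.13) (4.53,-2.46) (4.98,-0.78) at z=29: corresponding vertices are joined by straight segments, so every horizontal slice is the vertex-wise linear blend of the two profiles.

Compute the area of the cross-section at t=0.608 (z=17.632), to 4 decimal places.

Area at t=0.608: 22.6701

Cross-section at t=0.608: each vertex is (1-t)·p0[i] + t·p1[i].
  v1: (1-0.608)·(2.08,1.91) + 0.608·(3.43,0.98) = (2.9008,1.3446)
  v2: (1-0.608)·(-1.38,2.6) + 0.608·(0.81,1.43) = (-0.0485,1.8886)
  v3: (1-0.608)·(-3,2.11) + 0.608·(0.04,0.77) = (-1.1517,1.2953)
  v4: (1-0.608)·(-2.62,-1.71) + 0.608·(0.13,-1.6) = (-0.9480,-1.6431)
  v5: (1-0.608)·(-1.94,-2.85) + 0.608·(0.68,-2.18) = (-0.3470,-2.4426)
  v6: (1-0.608)·(2.62,-3.29) + 0.608·(3.93,-3.13) = (3.4165,-3.1927)
  v7: (1-0.608)·(3.94,-2.87) + 0.608·(4.53,-2.46) = (4.2987,-2.6207)
  v8: (1-0.608)·(4.82,-0.44) + 0.608·(4.98,-0.78) = (4.9173,-0.6467)
Shoelace sum Σ(x_i·y_{i+1} − x_{i+1}·y_i):
  i=1: 2.9008·1.8886 − -0.0485·1.3446 = +5.5438 (running +5.5438)
  i=2: -0.0485·1.2953 − -1.1517·1.8886 = +2.1123 (running +7.6561)
  i=3: -1.1517·-1.6431 − -0.9480·1.2953 = +3.1203 (running +10.7763)
  i=4: -0.9480·-2.4426 − -0.3470·-1.6431 = +1.7454 (running +12.5217)
  i=5: -0.3470·-3.1927 − 3.4165·-2.4426 = +9.4532 (running +21.9750)
  i=6: 3.4165·-2.6207 − 4.2987·-3.1927 = +4.7710 (running +26.7459)
  i=7: 4.2987·-0.6467 − 4.9173·-2.6207 = +10.1067 (running +36.8527)
  i=8: 4.9173·1.3446 − 2.9008·-0.6467 = +8.4876 (running +45.3403)
Area = |Σ|/2 = |45.3403|/2 = 22.6701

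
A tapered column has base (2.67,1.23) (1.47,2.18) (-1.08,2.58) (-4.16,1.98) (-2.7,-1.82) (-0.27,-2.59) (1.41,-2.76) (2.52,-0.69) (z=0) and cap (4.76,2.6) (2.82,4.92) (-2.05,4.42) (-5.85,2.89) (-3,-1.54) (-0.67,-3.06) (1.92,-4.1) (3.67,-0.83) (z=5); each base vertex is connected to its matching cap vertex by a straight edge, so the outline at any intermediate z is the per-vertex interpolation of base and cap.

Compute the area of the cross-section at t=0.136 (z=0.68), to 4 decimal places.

Cross-section at t=0.136: each vertex is (1-t)·p0[i] + t·p1[i].
  v1: (1-0.136)·(2.67,1.23) + 0.136·(4.76,2.6) = (2.9542,1.4163)
  v2: (1-0.136)·(1.47,2.18) + 0.136·(2.82,4.92) = (1.6536,2.5526)
  v3: (1-0.136)·(-1.08,2.58) + 0.136·(-2.05,4.42) = (-1.2119,2.8302)
  v4: (1-0.136)·(-4.16,1.98) + 0.136·(-5.85,2.89) = (-4.3898,2.1038)
  v5: (1-0.136)·(-2.7,-1.82) + 0.136·(-3,-1.54) = (-2.7408,-1.7819)
  v6: (1-0.136)·(-0.27,-2.59) + 0.136·(-0.67,-3.06) = (-0.3244,-2.6539)
  v7: (1-0.136)·(1.41,-2.76) + 0.136·(1.92,-4.1) = (1.4794,-2.9422)
  v8: (1-0.136)·(2.52,-0.69) + 0.136·(3.67,-0.83) = (2.6764,-0.7090)
Shoelace sum Σ(x_i·y_{i+1} − x_{i+1}·y_i):
  i=1: 2.9542·2.5526 − 1.6536·1.4163 = +5.1991 (running +5.1991)
  i=2: 1.6536·2.8302 − -1.2119·2.5526 = +7.7737 (running +12.9728)
  i=3: -1.2119·2.1038 − -4.3898·2.8302 = +9.8747 (running +22.8475)
  i=4: -4.3898·-1.7819 − -2.7408·2.1038 = +13.5883 (running +36.4358)
  i=5: -2.7408·-2.6539 − -0.3244·-1.7819 = +6.6958 (running +43.1316)
  i=6: -0.3244·-2.9422 − 1.4794·-2.6539 = +4.8806 (running +48.0122)
  i=7: 1.4794·-0.7090 − 2.6764·-2.9422 = +6.8257 (running +54.8379)
  i=8: 2.6764·1.4163 − 2.9542·-0.7090 = +5.8853 (running +60.7232)
Area = |Σ|/2 = |60.7232|/2 = 30.3616

Area at t=0.136: 30.3616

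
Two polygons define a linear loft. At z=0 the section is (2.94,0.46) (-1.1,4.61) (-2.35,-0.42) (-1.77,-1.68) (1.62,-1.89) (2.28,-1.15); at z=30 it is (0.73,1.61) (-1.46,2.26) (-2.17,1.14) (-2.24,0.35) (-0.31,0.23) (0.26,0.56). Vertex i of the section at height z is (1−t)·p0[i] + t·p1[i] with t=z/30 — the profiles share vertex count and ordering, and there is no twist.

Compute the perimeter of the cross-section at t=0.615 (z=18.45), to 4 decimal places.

Cross-section at t=0.615: each vertex is (1-t)·p0[i] + t·p1[i].
  v1: (1-0.615)·(2.94,0.46) + 0.615·(0.73,1.61) = (1.5808,1.1673)
  v2: (1-0.615)·(-1.1,4.61) + 0.615·(-1.46,2.26) = (-1.3214,3.1648)
  v3: (1-0.615)·(-2.35,-0.42) + 0.615·(-2.17,1.14) = (-2.2393,0.5394)
  v4: (1-0.615)·(-1.77,-1.68) + 0.615·(-2.24,0.35) = (-2.0591,-0.4316)
  v5: (1-0.615)·(1.62,-1.89) + 0.615·(-0.31,0.23) = (0.4331,-0.5862)
  v6: (1-0.615)·(2.28,-1.15) + 0.615·(0.26,0.56) = (1.0377,-0.0983)
Perimeter = Σ |v_{i+1} − v_i|:
  edge 1→2: √(-2.9022² + 1.9975²) = 3.5232 (running 3.5232)
  edge 2→3: √(-0.9179² + -2.6254²) = 2.7812 (running 6.3044)
  edge 3→4: √(0.1803² + -0.9709²) = 0.9875 (running 7.2919)
  edge 4→5: √(2.4921² + -0.1547²) = 2.4969 (running 9.7888)
  edge 5→6: √(0.6046² + 0.4879²) = 0.7769 (running 10.5658)
  edge 6→1: √(0.5432² + 1.2656²) = 1.3772 (running 11.9430)
Perimeter = 11.9430

Perimeter at t=0.615: 11.9430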